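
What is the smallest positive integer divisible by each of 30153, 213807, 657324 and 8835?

30153 = 3 · 19 · 23²; 213807 = 3 · 11² · 19 · 31; 657324 = 2² · 3² · 19 · 31²; 8835 = 3 · 5 · 19 · 31
lcm takes max exponent of each prime: 2² · 3² · 5 · 11² · 19 · 23² · 31² = 210373259580

210373259580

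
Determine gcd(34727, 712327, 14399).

847

34727 = 7 · 11² · 41; 712327 = 7 · 11² · 29²; 14399 = 7 · 11² · 17
gcd takes min exponent of each prime: 7 · 11² = 847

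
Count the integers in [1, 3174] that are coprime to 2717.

2523

Prime factors of 2717: 11, 13, 19. Count integers ≤ 3174 divisible by none of them.
By inclusion–exclusion: 3174 − ⌊3174/11⌋ − ⌊3174/13⌋ − ⌊3174/19⌋ + ⌊3174/143⌋ + ⌊3174/209⌋ + ⌊3174/247⌋ − ⌊3174/2717⌋ = 2523.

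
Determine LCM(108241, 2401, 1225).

132595225

lcm(108241, 2401) = 108241·2401/gcd = 259886641/49 = 5303809
lcm(5303809, 1225) = 5303809·1225/gcd = 6497166025/49 = 132595225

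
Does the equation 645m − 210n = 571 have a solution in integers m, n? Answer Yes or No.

By Bézout, 645m − 210n = 571 has integer solutions iff gcd(645, 210) | 571.
Euclid: 645 = 3·210 + 15; 210 = 14·15 + 0. gcd = 15; 571 mod 15 = 1. No.

No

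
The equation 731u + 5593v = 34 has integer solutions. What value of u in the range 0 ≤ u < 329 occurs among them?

gcd(731, 5593) = 17 (Euclid: 5593 = 7·731 + 476; 731 = 1·476 + 255; 476 = 1·255 + 221; 255 = 1·221 + 34; 221 = 6·34 + 17; 34 = 2·17 + 0), and 17 | 34.
Extended Euclid: 731·(-153) + 5593·(20) = 17. Scale by 2: u₀ = -306.
General solution u = u₀ + 329t; reducing mod 329 gives u = 23 (and v = -3).

23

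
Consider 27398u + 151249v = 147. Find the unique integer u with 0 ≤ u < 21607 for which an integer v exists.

gcd(27398, 151249) = 7 (Euclid: 151249 = 5·27398 + 14259; 27398 = 1·14259 + 13139; 14259 = 1·13139 + 1120; 13139 = 11·1120 + 819; 1120 = 1·819 + 301; 819 = 2·301 + 217; 301 = 1·217 + 84; 217 = 2·84 + 49; 84 = 1·49 + 35; 49 = 1·35 + 14; 35 = 2·14 + 7; 14 = 2·7 + 0), and 7 | 147.
Extended Euclid: 27398·(-9048) + 151249·(1639) = 7. Scale by 21: u₀ = -190008.
General solution u = u₀ + 21607t; reducing mod 21607 gives u = 4455 (and v = -807).

4455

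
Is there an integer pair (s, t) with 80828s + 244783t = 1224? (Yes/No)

By Bézout, 80828s + 244783t = 1224 has integer solutions iff gcd(80828, 244783) | 1224.
Euclid: 244783 = 3·80828 + 2299; 80828 = 35·2299 + 363; 2299 = 6·363 + 121; 363 = 3·121 + 0. gcd = 121; 1224 mod 121 = 14. No.

No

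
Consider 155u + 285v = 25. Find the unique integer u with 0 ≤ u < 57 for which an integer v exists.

Euclid: 285 = 1·155 + 130; 155 = 1·130 + 25; 130 = 5·25 + 5; 25 = 5·5 + 0 → gcd = 5; 25 = 5·5.
Back-substitution yields 155·(-11) + 285·(6) = 5, so one solution is u = -11·5 = -55, v = 6·5 = 30.
Solutions in u differ by 285/5 = 57; the one in [0, 57) is -55 mod 57 = 2.

2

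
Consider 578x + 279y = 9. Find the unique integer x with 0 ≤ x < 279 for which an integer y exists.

126

gcd(578, 279) = 1 (Euclid: 578 = 2·279 + 20; 279 = 13·20 + 19; 20 = 1·19 + 1; 19 = 19·1 + 0), and 1 | 9.
Extended Euclid: 578·(14) + 279·(-29) = 1. Scale by 9: x₀ = 126.
General solution x = x₀ + 279t; reducing mod 279 gives x = 126 (and y = -261).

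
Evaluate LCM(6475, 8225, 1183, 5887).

6475 = 5² · 7 · 37; 8225 = 5² · 7 · 47; 1183 = 7 · 13²; 5887 = 7 · 29²
lcm takes max exponent of each prime: 5² · 7 · 13² · 29² · 37 · 47 = 43253407925

43253407925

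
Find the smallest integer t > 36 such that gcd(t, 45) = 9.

45 = 9·5. Any t with gcd(t, 45) = 9 is a multiple of 9, say 9s, with s coprime to 5.
Need s > 36/9, so s ≥ 5. First s ≥ 5 with gcd(s, 5) = 1 is s = 6. Thus t = 9·6 = 54.

54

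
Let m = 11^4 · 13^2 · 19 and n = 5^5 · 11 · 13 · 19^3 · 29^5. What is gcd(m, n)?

2717

min exponent per shared prime: 11 · 13 · 19 = 2717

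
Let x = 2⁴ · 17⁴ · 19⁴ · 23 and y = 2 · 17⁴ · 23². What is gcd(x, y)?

min exponent per shared prime: 2 · 17⁴ · 23 = 3841966

3841966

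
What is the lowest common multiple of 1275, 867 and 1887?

801975

1275 = 3 · 5² · 17; 867 = 3 · 17²; 1887 = 3 · 17 · 37
lcm takes max exponent of each prime: 3 · 5² · 17² · 37 = 801975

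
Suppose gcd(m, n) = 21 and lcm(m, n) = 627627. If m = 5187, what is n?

Using mn = gcd(m,n)·lcm(m,n) = 21·627627 = 13180167, we get n = 13180167/5187 = 2541.

2541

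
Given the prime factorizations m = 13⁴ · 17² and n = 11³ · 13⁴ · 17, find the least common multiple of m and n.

10986245699

max exponent per prime: 11³ · 13⁴ · 17² = 10986245699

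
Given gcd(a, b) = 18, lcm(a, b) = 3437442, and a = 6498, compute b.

9522

Using ab = gcd(a,b)·lcm(a,b) = 18·3437442 = 61873956, we get b = 61873956/6498 = 9522.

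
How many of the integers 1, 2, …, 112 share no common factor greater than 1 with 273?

273 = 3·7·13. Inclusion–exclusion on these primes:
112 − ⌊112/3⌋ − ⌊112/7⌋ − ⌊112/13⌋ + ⌊112/21⌋ + ⌊112/39⌋ + ⌊112/91⌋ − ⌊112/273⌋ = 59

59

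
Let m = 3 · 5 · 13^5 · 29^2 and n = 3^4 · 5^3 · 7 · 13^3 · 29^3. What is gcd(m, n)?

27715155

min exponent per shared prime: 3 · 5 · 13^3 · 29^2 = 27715155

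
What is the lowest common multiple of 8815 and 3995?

gcd first: 8815 = 2·3995 + 825; 3995 = 4·825 + 695; 825 = 1·695 + 130; 695 = 5·130 + 45; 130 = 2·45 + 40; 45 = 1·40 + 5; 40 = 8·5 + 0 → gcd = 5
lcm = 8815·3995/gcd = 35215925/5 = 7043185

7043185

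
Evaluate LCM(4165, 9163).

gcd first: 9163 = 2·4165 + 833; 4165 = 5·833 + 0 → gcd = 833
lcm = 4165·9163/gcd = 38163895/833 = 45815

45815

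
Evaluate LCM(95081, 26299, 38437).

23485007

95081 = 7 · 17² · 47; 26299 = 7 · 13 · 17²; 38437 = 7 · 17² · 19
lcm takes max exponent of each prime: 7 · 13 · 17² · 19 · 47 = 23485007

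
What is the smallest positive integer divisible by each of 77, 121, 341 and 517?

lcm(77, 121) = 77·121/gcd = 9317/11 = 847
lcm(847, 341) = 847·341/gcd = 288827/11 = 26257
lcm(26257, 517) = 26257·517/gcd = 13574869/11 = 1234079

1234079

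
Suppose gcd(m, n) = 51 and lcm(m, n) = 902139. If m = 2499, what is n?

18411

Using mn = gcd(m,n)·lcm(m,n) = 51·902139 = 46009089, we get n = 46009089/2499 = 18411.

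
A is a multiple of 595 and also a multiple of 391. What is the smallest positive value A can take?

13685

595 = 5 · 7 · 17; 391 = 17 · 23
max exponents: 5 · 7 · 17 · 23 = 13685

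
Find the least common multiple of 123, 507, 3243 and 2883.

21594387867

123 = 3 · 41; 507 = 3 · 13²; 3243 = 3 · 23 · 47; 2883 = 3 · 31²
lcm takes max exponent of each prime: 3 · 13² · 23 · 31² · 41 · 47 = 21594387867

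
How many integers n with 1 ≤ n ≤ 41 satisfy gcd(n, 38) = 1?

20

Prime factors of 38: 2, 19. Count integers ≤ 41 divisible by none of them.
By inclusion–exclusion: 41 − ⌊41/2⌋ − ⌊41/19⌋ + ⌊41/38⌋ = 20.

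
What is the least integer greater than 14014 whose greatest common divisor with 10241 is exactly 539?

14553

10241 = 539·19. Any x with gcd(x, 10241) = 539 is a multiple of 539, say 539s, with s coprime to 19.
Need s > 14014/539, so s ≥ 27. First s ≥ 27 with gcd(s, 19) = 1 is s = 27. Thus x = 539·27 = 14553.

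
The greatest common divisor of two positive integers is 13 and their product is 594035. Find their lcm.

45695

Since gcd(a,b)·lcm(a,b) = ab, lcm = 594035/13 = 45695.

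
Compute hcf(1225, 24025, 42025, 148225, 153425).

25

gcd(1225, 24025): 24025 = 19·1225 + 750; 1225 = 1·750 + 475; 750 = 1·475 + 275; 475 = 1·275 + 200; 275 = 1·200 + 75; 200 = 2·75 + 50; 75 = 1·50 + 25; 50 = 2·25 + 0 → 25
gcd(25, 42025): 42025 = 1681·25 + 0 → 25
gcd(25, 148225): 148225 = 5929·25 + 0 → 25
gcd(25, 153425): 153425 = 6137·25 + 0 → 25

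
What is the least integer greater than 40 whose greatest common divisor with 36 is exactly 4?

gcd(k, 36) = 4 forces 4 | k; write k = 4s. Then gcd(4s, 4·9) = 4·gcd(s, 9), so need gcd(s, 9) = 1.
4s > 40 gives s ≥ 11. The least s ≥ 11 coprime to 9 is 11, so k = 4·11 = 44.

44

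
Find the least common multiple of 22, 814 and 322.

lcm(22, 814) = 22·814/gcd = 17908/22 = 814
lcm(814, 322) = 814·322/gcd = 262108/2 = 131054

131054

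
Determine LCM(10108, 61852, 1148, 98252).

10108 = 2² · 7 · 19²; 61852 = 2² · 7 · 47²; 1148 = 2² · 7 · 41; 98252 = 2² · 7 · 11² · 29
lcm takes max exponent of each prime: 2² · 7 · 11² · 19² · 29 · 41 · 47² = 3212389325068

3212389325068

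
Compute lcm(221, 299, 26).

221 = 13 · 17; 299 = 13 · 23; 26 = 2 · 13
lcm takes max exponent of each prime: 2 · 13 · 17 · 23 = 10166

10166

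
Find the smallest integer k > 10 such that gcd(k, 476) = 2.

476 = 2·238. Any k with gcd(k, 476) = 2 is a multiple of 2, say 2s, with s coprime to 238.
Need s > 10/2, so s ≥ 6. First s ≥ 6 with gcd(s, 238) = 1 is s = 9. Thus k = 2·9 = 18.

18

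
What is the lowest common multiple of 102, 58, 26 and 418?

8036886

lcm(102, 58) = 102·58/gcd = 5916/2 = 2958
lcm(2958, 26) = 2958·26/gcd = 76908/2 = 38454
lcm(38454, 418) = 38454·418/gcd = 16073772/2 = 8036886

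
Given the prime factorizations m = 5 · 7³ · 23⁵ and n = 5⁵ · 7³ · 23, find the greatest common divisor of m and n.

min exponent per shared prime: 5 · 7³ · 23 = 39445

39445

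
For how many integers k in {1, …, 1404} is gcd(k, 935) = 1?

Prime factors of 935: 5, 11, 17. Count integers ≤ 1404 divisible by none of them.
By inclusion–exclusion: 1404 − ⌊1404/5⌋ − ⌊1404/11⌋ − ⌊1404/17⌋ + ⌊1404/55⌋ + ⌊1404/85⌋ + ⌊1404/187⌋ − ⌊1404/935⌋ = 962.

962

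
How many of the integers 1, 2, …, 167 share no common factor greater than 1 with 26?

78

Prime factors of 26: 2, 13. Count integers ≤ 167 divisible by none of them.
By inclusion–exclusion: 167 − ⌊167/2⌋ − ⌊167/13⌋ + ⌊167/26⌋ = 78.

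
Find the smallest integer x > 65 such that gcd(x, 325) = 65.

130

325 = 65·5. Any x with gcd(x, 325) = 65 is a multiple of 65, say 65s, with s coprime to 5.
Need s > 65/65, so s ≥ 2. First s ≥ 2 with gcd(s, 5) = 1 is s = 2. Thus x = 65·2 = 130.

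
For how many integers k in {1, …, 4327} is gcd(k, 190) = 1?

190 = 2·5·19. Inclusion–exclusion on these primes:
4327 − ⌊4327/2⌋ − ⌊4327/5⌋ − ⌊4327/19⌋ + ⌊4327/10⌋ + ⌊4327/38⌋ + ⌊4327/95⌋ − ⌊4327/190⌋ = 1640

1640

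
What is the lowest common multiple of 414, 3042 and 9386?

25257726

414 = 2 · 3² · 23; 3042 = 2 · 3² · 13²; 9386 = 2 · 13 · 19²
lcm takes max exponent of each prime: 2 · 3² · 13² · 19² · 23 = 25257726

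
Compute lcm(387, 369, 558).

387 = 3² · 43; 369 = 3² · 41; 558 = 2 · 3² · 31
lcm takes max exponent of each prime: 2 · 3² · 31 · 41 · 43 = 983754

983754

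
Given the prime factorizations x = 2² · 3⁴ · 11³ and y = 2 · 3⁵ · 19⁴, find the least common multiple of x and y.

max exponent per prime: 2² · 3⁵ · 11³ · 19⁴ = 168600447972

168600447972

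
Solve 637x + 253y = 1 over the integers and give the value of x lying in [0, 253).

197

Euclid: 637 = 2·253 + 131; 253 = 1·131 + 122; 131 = 1·122 + 9; 122 = 13·9 + 5; 9 = 1·5 + 4; 5 = 1·4 + 1; 4 = 4·1 + 0 → gcd = 1; 1 = 1·1.
Back-substitution yields 637·(-56) + 253·(141) = 1, so one solution is x = -56·1 = -56, y = 141·1 = 141.
Solutions in x differ by 253/1 = 253; the one in [0, 253) is -56 mod 253 = 197.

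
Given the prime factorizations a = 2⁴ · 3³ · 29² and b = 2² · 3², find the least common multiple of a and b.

max exponent per prime: 2⁴ · 3³ · 29² = 363312

363312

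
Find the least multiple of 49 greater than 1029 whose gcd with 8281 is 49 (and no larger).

gcd(a, 8281) = 49 forces 49 | a; write a = 49s. Then gcd(49s, 49·169) = 49·gcd(s, 169), so need gcd(s, 169) = 1.
49s > 1029 gives s ≥ 22. The least s ≥ 22 coprime to 169 is 22, so a = 49·22 = 1078.

1078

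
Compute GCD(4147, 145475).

4147 = 11 · 13 · 29
145475 = 5² · 11 · 23²
Common: 11 = 11

11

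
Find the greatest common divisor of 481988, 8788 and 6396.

52

gcd(481988, 8788): 481988 = 54·8788 + 7436; 8788 = 1·7436 + 1352; 7436 = 5·1352 + 676; 1352 = 2·676 + 0 → 676
gcd(676, 6396): 6396 = 9·676 + 312; 676 = 2·312 + 52; 312 = 6·52 + 0 → 52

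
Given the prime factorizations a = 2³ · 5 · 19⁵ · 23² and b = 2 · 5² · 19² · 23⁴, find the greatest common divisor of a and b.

min exponent per shared prime: 2 · 5 · 19² · 23² = 1909690

1909690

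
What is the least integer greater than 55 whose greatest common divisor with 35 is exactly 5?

60

35 = 5·7. Any x with gcd(x, 35) = 5 is a multiple of 5, say 5s, with s coprime to 7.
Need s > 55/5, so s ≥ 12. First s ≥ 12 with gcd(s, 7) = 1 is s = 12. Thus x = 5·12 = 60.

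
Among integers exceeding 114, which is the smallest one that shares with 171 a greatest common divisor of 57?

171 = 57·3. Any t with gcd(t, 171) = 57 is a multiple of 57, say 57s, with s coprime to 3.
Need s > 114/57, so s ≥ 3. First s ≥ 3 with gcd(s, 3) = 1 is s = 4. Thus t = 57·4 = 228.

228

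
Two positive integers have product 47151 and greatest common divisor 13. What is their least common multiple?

gcd·lcm = product, so lcm = 47151/13 = 3627.

3627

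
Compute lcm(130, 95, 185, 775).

130 = 2 · 5 · 13; 95 = 5 · 19; 185 = 5 · 37; 775 = 5² · 31
lcm takes max exponent of each prime: 2 · 5² · 13 · 19 · 31 · 37 = 14165450

14165450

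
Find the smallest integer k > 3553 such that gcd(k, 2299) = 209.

3762

2299 = 209·11. Any k with gcd(k, 2299) = 209 is a multiple of 209, say 209s, with s coprime to 11.
Need s > 3553/209, so s ≥ 18. First s ≥ 18 with gcd(s, 11) = 1 is s = 18. Thus k = 209·18 = 3762.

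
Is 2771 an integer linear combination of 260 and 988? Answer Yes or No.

No

By Bézout, 260p + 988q = 2771 has integer solutions iff gcd(260, 988) | 2771.
Euclid: 988 = 3·260 + 208; 260 = 1·208 + 52; 208 = 4·52 + 0. gcd = 52; 2771 mod 52 = 15. No.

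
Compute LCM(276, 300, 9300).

lcm(276, 300) = 276·300/gcd = 82800/12 = 6900
lcm(6900, 9300) = 6900·9300/gcd = 64170000/300 = 213900

213900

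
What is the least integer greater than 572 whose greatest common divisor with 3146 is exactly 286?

858

gcd(a, 3146) = 286 forces 286 | a; write a = 286s. Then gcd(286s, 286·11) = 286·gcd(s, 11), so need gcd(s, 11) = 1.
286s > 572 gives s ≥ 3. The least s ≥ 3 coprime to 11 is 3, so a = 286·3 = 858.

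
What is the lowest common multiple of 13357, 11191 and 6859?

13357 = 19² · 37; 11191 = 19² · 31; 6859 = 19³
lcm takes max exponent of each prime: 19³ · 31 · 37 = 7867273

7867273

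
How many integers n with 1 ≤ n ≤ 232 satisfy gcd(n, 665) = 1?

Prime factors of 665: 5, 7, 19. Count integers ≤ 232 divisible by none of them.
By inclusion–exclusion: 232 − ⌊232/5⌋ − ⌊232/7⌋ − ⌊232/19⌋ + ⌊232/35⌋ + ⌊232/95⌋ + ⌊232/133⌋ − ⌊232/665⌋ = 150.

150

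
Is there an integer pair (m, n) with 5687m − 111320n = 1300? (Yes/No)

No

gcd(5687, 111320): 111320 = 19·5687 + 3267; 5687 = 1·3267 + 2420; 3267 = 1·2420 + 847; 2420 = 2·847 + 726; 847 = 1·726 + 121; 726 = 6·121 + 0 → 121
121 does not divide 1300, so a solution does not exist.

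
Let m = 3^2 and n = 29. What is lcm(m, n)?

max exponent per prime: 3^2 · 29 = 261

261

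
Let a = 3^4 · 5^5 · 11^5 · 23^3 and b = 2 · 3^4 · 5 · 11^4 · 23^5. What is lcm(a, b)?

524768359974581250

max exponent per prime: 2 · 3^4 · 5^5 · 11^5 · 23^5 = 524768359974581250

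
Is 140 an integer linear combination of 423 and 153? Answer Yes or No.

gcd(423, 153): 423 = 2·153 + 117; 153 = 1·117 + 36; 117 = 3·36 + 9; 36 = 4·9 + 0 → 9
9 does not divide 140, so a solution does not exist.

No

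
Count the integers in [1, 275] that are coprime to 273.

146

Prime factors of 273: 3, 7, 13. Count integers ≤ 275 divisible by none of them.
By inclusion–exclusion: 275 − ⌊275/3⌋ − ⌊275/7⌋ − ⌊275/13⌋ + ⌊275/21⌋ + ⌊275/39⌋ + ⌊275/91⌋ − ⌊275/273⌋ = 146.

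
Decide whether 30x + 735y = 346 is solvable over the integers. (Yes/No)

No

gcd(30, 735): 735 = 24·30 + 15; 30 = 2·15 + 0 → 15
15 does not divide 346, so a solution does not exist.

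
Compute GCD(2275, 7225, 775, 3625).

2275 = 5² · 7 · 13; 7225 = 5² · 17²; 775 = 5² · 31; 3625 = 5³ · 29
gcd takes min exponent of each prime: 5² = 25

25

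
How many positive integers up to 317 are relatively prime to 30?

85

30 = 2·3·5. Inclusion–exclusion on these primes:
317 − ⌊317/2⌋ − ⌊317/3⌋ − ⌊317/5⌋ + ⌊317/6⌋ + ⌊317/10⌋ + ⌊317/15⌋ − ⌊317/30⌋ = 85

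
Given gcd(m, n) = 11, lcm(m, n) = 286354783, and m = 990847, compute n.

3179

Using mn = gcd(m,n)·lcm(m,n) = 11·286354783 = 3149902613, we get n = 3149902613/990847 = 3179.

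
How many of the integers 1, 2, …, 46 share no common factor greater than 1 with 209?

40

209 = 11·19. Inclusion–exclusion on these primes:
46 − ⌊46/11⌋ − ⌊46/19⌋ + ⌊46/209⌋ = 40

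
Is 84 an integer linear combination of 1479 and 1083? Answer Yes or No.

gcd(1479, 1083): 1479 = 1·1083 + 396; 1083 = 2·396 + 291; 396 = 1·291 + 105; 291 = 2·105 + 81; 105 = 1·81 + 24; 81 = 3·24 + 9; 24 = 2·9 + 6; 9 = 1·6 + 3; 6 = 2·3 + 0 → 3
3 divides 84, so a solution exists.

Yes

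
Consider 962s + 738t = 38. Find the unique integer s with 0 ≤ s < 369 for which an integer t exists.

gcd(962, 738) = 2 (Euclid: 962 = 1·738 + 224; 738 = 3·224 + 66; 224 = 3·66 + 26; 66 = 2·26 + 14; 26 = 1·14 + 12; 14 = 1·12 + 2; 12 = 6·2 + 0), and 2 | 38.
Extended Euclid: 962·(-56) + 738·(73) = 2. Scale by 19: s₀ = -1064.
General solution s = s₀ + 369k; reducing mod 369 gives s = 43 (and t = -56).

43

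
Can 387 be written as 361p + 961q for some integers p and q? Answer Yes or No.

Yes

By Bézout, 361p + 961q = 387 has integer solutions iff gcd(361, 961) | 387.
Euclid: 961 = 2·361 + 239; 361 = 1·239 + 122; 239 = 1·122 + 117; 122 = 1·117 + 5; 117 = 23·5 + 2; 5 = 2·2 + 1; 2 = 2·1 + 0. gcd = 1; 387 mod 1 = 0. Yes.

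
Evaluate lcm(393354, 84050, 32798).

161265306150

393354 = 2 · 3² · 13 · 41²; 84050 = 2 · 5² · 41²; 32798 = 2 · 23² · 31
lcm takes max exponent of each prime: 2 · 3² · 5² · 13 · 23² · 31 · 41² = 161265306150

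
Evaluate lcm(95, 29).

2755

95 = 5 · 19; 29 = 29
max exponents: 5 · 19 · 29 = 2755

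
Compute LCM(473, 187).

8041

473 = 11 · 43; 187 = 11 · 17
max exponents: 11 · 17 · 43 = 8041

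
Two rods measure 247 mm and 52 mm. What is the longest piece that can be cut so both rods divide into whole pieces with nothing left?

247 = 13 · 19
52 = 2² · 13
Common: 13 = 13

13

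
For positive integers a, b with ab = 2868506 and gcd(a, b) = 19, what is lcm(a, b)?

Since gcd(a,b)·lcm(a,b) = ab, lcm = 2868506/19 = 150974.

150974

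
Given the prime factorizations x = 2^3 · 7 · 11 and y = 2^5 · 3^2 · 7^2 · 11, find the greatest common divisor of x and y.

616

min exponent per shared prime: 2^3 · 7 · 11 = 616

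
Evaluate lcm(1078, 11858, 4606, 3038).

1078 = 2 · 7² · 11; 11858 = 2 · 7² · 11²; 4606 = 2 · 7² · 47; 3038 = 2 · 7² · 31
lcm takes max exponent of each prime: 2 · 7² · 11² · 31 · 47 = 17277106

17277106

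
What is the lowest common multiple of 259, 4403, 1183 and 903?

95989803

lcm(259, 4403) = 259·4403/gcd = 1140377/259 = 4403
lcm(4403, 1183) = 4403·1183/gcd = 5208749/7 = 744107
lcm(744107, 903) = 744107·903/gcd = 671928621/7 = 95989803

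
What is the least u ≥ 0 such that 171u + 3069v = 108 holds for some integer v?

Euclid: 3069 = 17·171 + 162; 171 = 1·162 + 9; 162 = 18·9 + 0 → gcd = 9; 108 = 9·12.
Back-substitution yields 171·(18) + 3069·(-1) = 9, so one solution is u = 18·12 = 216, v = -1·12 = -12.
Solutions in u differ by 3069/9 = 341; the one in [0, 341) is 216 mod 341 = 216.

216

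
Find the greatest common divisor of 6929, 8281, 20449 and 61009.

169

6929 = 13² · 41; 8281 = 7² · 13²; 20449 = 11² · 13²; 61009 = 13² · 19²
gcd takes min exponent of each prime: 13² = 169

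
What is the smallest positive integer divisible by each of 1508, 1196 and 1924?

1283308

lcm(1508, 1196) = 1508·1196/gcd = 1803568/52 = 34684
lcm(34684, 1924) = 34684·1924/gcd = 66732016/52 = 1283308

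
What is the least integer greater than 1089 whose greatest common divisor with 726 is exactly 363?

1815

Multiples of 363 above 1089: 363·4, 363·5, … . Need the cofactor coprime to 726/363 = 2.
Checking s = 4, 5, … the first with gcd(s, 2) = 1 is s = 5, giving 1815.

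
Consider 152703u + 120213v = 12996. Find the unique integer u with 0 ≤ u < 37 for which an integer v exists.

Reduce mod 120213: 152703u ≡ 12996 (mod 120213). With g = gcd(152703, 120213) = 3249 dividing 12996, divide through: 47u ≡ 4 (mod 37).
Since gcd(47, 37) = 1, u ≡ 4·(47)⁻¹ ≡ 30 (mod 37). Smallest non-negative: 30.

30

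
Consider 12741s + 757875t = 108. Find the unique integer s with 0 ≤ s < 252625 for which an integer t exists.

8863

Euclid: 757875 = 59·12741 + 6156; 12741 = 2·6156 + 429; 6156 = 14·429 + 150; 429 = 2·150 + 129; 150 = 1·129 + 21; 129 = 6·21 + 3; 21 = 7·3 + 0 → gcd = 3; 108 = 3·36.
Back-substitution yields 12741·(35333) + 757875·(-594) = 3, so one solution is s = 35333·36 = 1271988, t = -594·36 = -21384.
Solutions in s differ by 757875/3 = 252625; the one in [0, 252625) is 1271988 mod 252625 = 8863.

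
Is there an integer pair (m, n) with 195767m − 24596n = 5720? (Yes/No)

gcd(195767, 24596): 195767 = 7·24596 + 23595; 24596 = 1·23595 + 1001; 23595 = 23·1001 + 572; 1001 = 1·572 + 429; 572 = 1·429 + 143; 429 = 3·143 + 0 → 143
143 divides 5720, so a solution exists.

Yes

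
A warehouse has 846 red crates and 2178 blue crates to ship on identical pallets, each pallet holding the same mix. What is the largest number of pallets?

Euclid: 2178 = 2·846 + 486; 846 = 1·486 + 360; 486 = 1·360 + 126; 360 = 2·126 + 108; 126 = 1·108 + 18; 108 = 6·18 + 0. Last nonzero remainder: 18.

18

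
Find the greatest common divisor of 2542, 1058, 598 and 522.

2542 = 2 · 31 · 41; 1058 = 2 · 23²; 598 = 2 · 13 · 23; 522 = 2 · 3² · 29
gcd takes min exponent of each prime: 2 = 2

2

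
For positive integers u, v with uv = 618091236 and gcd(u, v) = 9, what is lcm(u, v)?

Since gcd(u,v)·lcm(u,v) = uv, lcm = 618091236/9 = 68676804.

68676804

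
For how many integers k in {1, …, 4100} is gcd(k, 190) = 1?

1554

190 = 2·5·19. Inclusion–exclusion on these primes:
4100 − ⌊4100/2⌋ − ⌊4100/5⌋ − ⌊4100/19⌋ + ⌊4100/10⌋ + ⌊4100/38⌋ + ⌊4100/95⌋ − ⌊4100/190⌋ = 1554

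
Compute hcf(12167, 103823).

Euclid: 103823 = 8·12167 + 6487; 12167 = 1·6487 + 5680; 6487 = 1·5680 + 807; 5680 = 7·807 + 31; 807 = 26·31 + 1; 31 = 31·1 + 0. Last nonzero remainder: 1.

1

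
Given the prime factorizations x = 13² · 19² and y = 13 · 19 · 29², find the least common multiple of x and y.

max exponent per prime: 13² · 19² · 29² = 51308569

51308569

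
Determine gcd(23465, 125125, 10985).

gcd(23465, 125125): 125125 = 5·23465 + 7800; 23465 = 3·7800 + 65; 7800 = 120·65 + 0 → 65
gcd(65, 10985): 10985 = 169·65 + 0 → 65

65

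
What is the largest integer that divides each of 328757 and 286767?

247

328757 = 11³ · 13 · 19
286767 = 3³ · 13 · 19 · 43
Common: 13 · 19 = 247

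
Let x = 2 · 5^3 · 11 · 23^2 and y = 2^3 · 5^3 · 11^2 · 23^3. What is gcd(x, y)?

min exponent per shared prime: 2 · 5^3 · 11 · 23^2 = 1454750

1454750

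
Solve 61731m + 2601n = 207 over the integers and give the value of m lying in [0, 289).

gcd(61731, 2601) = 9 (Euclid: 61731 = 23·2601 + 1908; 2601 = 1·1908 + 693; 1908 = 2·693 + 522; 693 = 1·522 + 171; 522 = 3·171 + 9; 171 = 19·9 + 0), and 9 | 207.
Extended Euclid: 61731·(15) + 2601·(-356) = 9. Scale by 23: m₀ = 345.
General solution m = m₀ + 289t; reducing mod 289 gives m = 56 (and n = -1329).

56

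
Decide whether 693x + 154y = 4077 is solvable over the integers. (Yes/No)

No

By Bézout, 693x + 154y = 4077 has integer solutions iff gcd(693, 154) | 4077.
Euclid: 693 = 4·154 + 77; 154 = 2·77 + 0. gcd = 77; 4077 mod 77 = 73. No.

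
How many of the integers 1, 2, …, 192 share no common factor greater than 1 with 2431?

Prime factors of 2431: 11, 13, 17. Count integers ≤ 192 divisible by none of them.
By inclusion–exclusion: 192 − ⌊192/11⌋ − ⌊192/13⌋ − ⌊192/17⌋ + ⌊192/143⌋ + ⌊192/187⌋ + ⌊192/221⌋ − ⌊192/2431⌋ = 152.

152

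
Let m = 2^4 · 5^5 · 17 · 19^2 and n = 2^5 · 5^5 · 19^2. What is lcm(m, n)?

613700000

max exponent per prime: 2^5 · 5^5 · 17 · 19^2 = 613700000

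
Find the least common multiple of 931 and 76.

gcd first: 931 = 12·76 + 19; 76 = 4·19 + 0 → gcd = 19
lcm = 931·76/gcd = 70756/19 = 3724

3724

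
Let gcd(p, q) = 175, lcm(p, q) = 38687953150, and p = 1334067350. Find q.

5075

p·q = gcd·lcm = 175·38687953150 = 6770391801250, so q = 6770391801250/1334067350 = 5075.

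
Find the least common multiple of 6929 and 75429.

522647541

gcd first: 75429 = 10·6929 + 6139; 6929 = 1·6139 + 790; 6139 = 7·790 + 609; 790 = 1·609 + 181; 609 = 3·181 + 66; 181 = 2·66 + 49; 66 = 1·49 + 17; 49 = 2·17 + 15; 17 = 1·15 + 2; 15 = 7·2 + 1; 2 = 2·1 + 0 → gcd = 1
lcm = 6929·75429/gcd = 522647541/1 = 522647541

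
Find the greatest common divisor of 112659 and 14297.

112659 = 3 · 17 · 47²
14297 = 17 · 29²
Common: 17 = 17

17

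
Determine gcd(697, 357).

697 = 17 · 41
357 = 3 · 7 · 17
Common: 17 = 17

17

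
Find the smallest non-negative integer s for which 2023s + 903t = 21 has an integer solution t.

75

Reduce mod 903: 2023s ≡ 21 (mod 903). With g = gcd(2023, 903) = 7 dividing 21, divide through: 289s ≡ 3 (mod 129).
Since gcd(289, 129) = 1, s ≡ 3·(289)⁻¹ ≡ 75 (mod 129). Smallest non-negative: 75.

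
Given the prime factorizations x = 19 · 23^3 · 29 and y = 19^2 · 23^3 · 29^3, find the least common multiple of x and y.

107123487643

max exponent per prime: 19^2 · 23^3 · 29^3 = 107123487643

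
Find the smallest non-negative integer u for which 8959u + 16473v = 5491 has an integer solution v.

19

gcd(8959, 16473) = 289 (Euclid: 16473 = 1·8959 + 7514; 8959 = 1·7514 + 1445; 7514 = 5·1445 + 289; 1445 = 5·289 + 0), and 289 | 5491.
Extended Euclid: 8959·(-11) + 16473·(6) = 289. Scale by 19: u₀ = -209.
General solution u = u₀ + 57t; reducing mod 57 gives u = 19 (and v = -10).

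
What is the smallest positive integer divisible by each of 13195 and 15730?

13195 = 5 · 7 · 13 · 29; 15730 = 2 · 5 · 11² · 13
max exponents: 2 · 5 · 7 · 11² · 13 · 29 = 3193190

3193190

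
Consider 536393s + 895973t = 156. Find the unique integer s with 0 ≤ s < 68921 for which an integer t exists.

50562

gcd(536393, 895973) = 13 (Euclid: 895973 = 1·536393 + 359580; 536393 = 1·359580 + 176813; 359580 = 2·176813 + 5954; 176813 = 29·5954 + 4147; 5954 = 1·4147 + 1807; 4147 = 2·1807 + 533; 1807 = 3·533 + 208; 533 = 2·208 + 117; 208 = 1·117 + 91; 117 = 1·91 + 26; 91 = 3·26 + 13; 26 = 2·13 + 0), and 13 | 156.
Extended Euclid: 536393·(-30247) + 895973·(18108) = 13. Scale by 12: s₀ = -362964.
General solution s = s₀ + 68921k; reducing mod 68921 gives s = 50562 (and t = -30270).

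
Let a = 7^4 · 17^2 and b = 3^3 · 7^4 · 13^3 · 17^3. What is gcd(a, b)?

693889

min exponent per shared prime: 7^4 · 17^2 = 693889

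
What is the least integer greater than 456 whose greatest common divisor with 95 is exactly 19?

494

Multiples of 19 above 456: 19·25, 19·26, … . Need the cofactor coprime to 95/19 = 5.
Checking s = 25, 26, … the first with gcd(s, 5) = 1 is s = 26, giving 494.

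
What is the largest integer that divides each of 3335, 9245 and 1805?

gcd(3335, 9245): 9245 = 2·3335 + 2575; 3335 = 1·2575 + 760; 2575 = 3·760 + 295; 760 = 2·295 + 170; 295 = 1·170 + 125; 170 = 1·125 + 45; 125 = 2·45 + 35; 45 = 1·35 + 10; 35 = 3·10 + 5; 10 = 2·5 + 0 → 5
gcd(5, 1805): 1805 = 361·5 + 0 → 5

5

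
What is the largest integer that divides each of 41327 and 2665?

41327 = 11 · 13 · 17²
2665 = 5 · 13 · 41
Common: 13 = 13

13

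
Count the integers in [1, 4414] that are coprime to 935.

Prime factors of 935: 5, 11, 17. Count integers ≤ 4414 divisible by none of them.
By inclusion–exclusion: 4414 − ⌊4414/5⌋ − ⌊4414/11⌋ − ⌊4414/17⌋ + ⌊4414/55⌋ + ⌊4414/85⌋ + ⌊4414/187⌋ − ⌊4414/935⌋ = 3022.

3022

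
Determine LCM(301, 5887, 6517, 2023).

68109864319

lcm(301, 5887) = 301·5887/gcd = 1771987/7 = 253141
lcm(253141, 6517) = 253141·6517/gcd = 1649719897/7 = 235674271
lcm(235674271, 2023) = 235674271·2023/gcd = 476769050233/7 = 68109864319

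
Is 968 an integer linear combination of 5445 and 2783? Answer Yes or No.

Yes

gcd(5445, 2783): 5445 = 1·2783 + 2662; 2783 = 1·2662 + 121; 2662 = 22·121 + 0 → 121
121 divides 968, so a solution exists.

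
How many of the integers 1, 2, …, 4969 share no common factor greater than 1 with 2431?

Prime factors of 2431: 11, 13, 17. Count integers ≤ 4969 divisible by none of them.
By inclusion–exclusion: 4969 − ⌊4969/11⌋ − ⌊4969/13⌋ − ⌊4969/17⌋ + ⌊4969/143⌋ + ⌊4969/187⌋ + ⌊4969/221⌋ − ⌊4969/2431⌋ = 3924.

3924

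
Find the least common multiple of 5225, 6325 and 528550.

230976350

lcm(5225, 6325) = 5225·6325/gcd = 33048125/275 = 120175
lcm(120175, 528550) = 120175·528550/gcd = 63518496250/275 = 230976350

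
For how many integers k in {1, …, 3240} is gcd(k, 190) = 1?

190 = 2·5·19. Inclusion–exclusion on these primes:
3240 − ⌊3240/2⌋ − ⌊3240/5⌋ − ⌊3240/19⌋ + ⌊3240/10⌋ + ⌊3240/38⌋ + ⌊3240/95⌋ − ⌊3240/190⌋ = 1228

1228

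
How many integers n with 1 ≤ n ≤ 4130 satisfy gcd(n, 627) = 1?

2372

Prime factors of 627: 3, 11, 19. Count integers ≤ 4130 divisible by none of them.
By inclusion–exclusion: 4130 − ⌊4130/3⌋ − ⌊4130/11⌋ − ⌊4130/19⌋ + ⌊4130/33⌋ + ⌊4130/57⌋ + ⌊4130/209⌋ − ⌊4130/627⌋ = 2372.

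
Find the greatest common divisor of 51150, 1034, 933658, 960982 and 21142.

22

51150 = 2 · 3 · 5² · 11 · 31; 1034 = 2 · 11 · 47; 933658 = 2 · 11 · 31 · 37²; 960982 = 2 · 11³ · 19²; 21142 = 2 · 11 · 31²
gcd takes min exponent of each prime: 2 · 11 = 22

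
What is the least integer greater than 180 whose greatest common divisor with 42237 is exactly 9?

Multiples of 9 above 180: 9·21, 9·22, … . Need the cofactor coprime to 42237/9 = 4693.
Checking s = 21, 22, … the first with gcd(s, 4693) = 1 is s = 21, giving 189.

189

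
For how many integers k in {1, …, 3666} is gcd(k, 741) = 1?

2138

741 = 3·13·19. Inclusion–exclusion on these primes:
3666 − ⌊3666/3⌋ − ⌊3666/13⌋ − ⌊3666/19⌋ + ⌊3666/39⌋ + ⌊3666/57⌋ + ⌊3666/247⌋ − ⌊3666/741⌋ = 2138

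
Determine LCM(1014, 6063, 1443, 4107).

1014 = 2 · 3 · 13²; 6063 = 3 · 43 · 47; 1443 = 3 · 13 · 37; 4107 = 3 · 37²
lcm takes max exponent of each prime: 2 · 3 · 13² · 37² · 43 · 47 = 2805483486

2805483486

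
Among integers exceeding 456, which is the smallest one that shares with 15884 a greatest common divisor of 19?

475

15884 = 19·836. Any x with gcd(x, 15884) = 19 is a multiple of 19, say 19s, with s coprime to 836.
Need s > 456/19, so s ≥ 25. First s ≥ 25 with gcd(s, 836) = 1 is s = 25. Thus x = 19·25 = 475.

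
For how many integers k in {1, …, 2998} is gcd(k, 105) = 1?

Prime factors of 105: 3, 5, 7. Count integers ≤ 2998 divisible by none of them.
By inclusion–exclusion: 2998 − ⌊2998/3⌋ − ⌊2998/5⌋ − ⌊2998/7⌋ + ⌊2998/15⌋ + ⌊2998/21⌋ + ⌊2998/35⌋ − ⌊2998/105⌋ = 1370.

1370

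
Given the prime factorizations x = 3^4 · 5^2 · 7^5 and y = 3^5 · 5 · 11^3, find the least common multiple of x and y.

max exponent per prime: 3^5 · 5^2 · 7^5 · 11^3 = 135898460775

135898460775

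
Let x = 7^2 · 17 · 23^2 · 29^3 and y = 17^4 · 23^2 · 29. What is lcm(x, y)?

52800912894149

max exponent per prime: 7^2 · 17^4 · 23^2 · 29^3 = 52800912894149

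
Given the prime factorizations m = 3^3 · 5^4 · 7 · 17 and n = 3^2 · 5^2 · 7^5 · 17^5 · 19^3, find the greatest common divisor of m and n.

min exponent per shared prime: 3^2 · 5^2 · 7 · 17 = 26775

26775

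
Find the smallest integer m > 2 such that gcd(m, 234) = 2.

4

Multiples of 2 above 2: 2·2, 2·3, … . Need the cofactor coprime to 234/2 = 117.
Checking s = 2, 3, … the first with gcd(s, 117) = 1 is s = 2, giving 4.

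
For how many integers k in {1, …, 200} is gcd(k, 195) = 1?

195 = 3·5·13. Inclusion–exclusion on these primes:
200 − ⌊200/3⌋ − ⌊200/5⌋ − ⌊200/13⌋ + ⌊200/15⌋ + ⌊200/39⌋ + ⌊200/65⌋ − ⌊200/195⌋ = 99

99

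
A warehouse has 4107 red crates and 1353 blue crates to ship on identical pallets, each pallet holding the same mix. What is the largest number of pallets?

3

4107 = 3 · 37²
1353 = 3 · 11 · 41
Common: 3 = 3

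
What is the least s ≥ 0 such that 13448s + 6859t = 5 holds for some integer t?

127

Euclid: 13448 = 1·6859 + 6589; 6859 = 1·6589 + 270; 6589 = 24·270 + 109; 270 = 2·109 + 52; 109 = 2·52 + 5; 52 = 10·5 + 2; 5 = 2·2 + 1; 2 = 2·1 + 0 → gcd = 1; 5 = 1·5.
Back-substitution yields 13448·(2769) + 6859·(-5429) = 1, so one solution is s = 2769·5 = 13845, t = -5429·5 = -27145.
Solutions in s differ by 6859/1 = 6859; the one in [0, 6859) is 13845 mod 6859 = 127.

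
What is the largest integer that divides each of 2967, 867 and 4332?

gcd(2967, 867): 2967 = 3·867 + 366; 867 = 2·366 + 135; 366 = 2·135 + 96; 135 = 1·96 + 39; 96 = 2·39 + 18; 39 = 2·18 + 3; 18 = 6·3 + 0 → 3
gcd(3, 4332): 4332 = 1444·3 + 0 → 3

3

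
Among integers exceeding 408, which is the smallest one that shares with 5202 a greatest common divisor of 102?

510

5202 = 102·51. Any a with gcd(a, 5202) = 102 is a multiple of 102, say 102s, with s coprime to 51.
Need s > 408/102, so s ≥ 5. First s ≥ 5 with gcd(s, 51) = 1 is s = 5. Thus a = 102·5 = 510.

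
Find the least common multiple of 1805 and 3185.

1149785

gcd first: 3185 = 1·1805 + 1380; 1805 = 1·1380 + 425; 1380 = 3·425 + 105; 425 = 4·105 + 5; 105 = 21·5 + 0 → gcd = 5
lcm = 1805·3185/gcd = 5748925/5 = 1149785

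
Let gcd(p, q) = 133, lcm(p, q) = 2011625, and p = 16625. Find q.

16093

p·q = gcd·lcm = 133·2011625 = 267546125, so q = 267546125/16625 = 16093.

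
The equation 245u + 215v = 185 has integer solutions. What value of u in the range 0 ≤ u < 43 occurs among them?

Euclid: 245 = 1·215 + 30; 215 = 7·30 + 5; 30 = 6·5 + 0 → gcd = 5; 185 = 5·37.
Back-substitution yields 245·(-7) + 215·(8) = 5, so one solution is u = -7·37 = -259, v = 8·37 = 296.
Solutions in u differ by 215/5 = 43; the one in [0, 43) is -259 mod 43 = 42.

42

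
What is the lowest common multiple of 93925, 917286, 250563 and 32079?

lcm(93925, 917286) = 93925·917286/gcd = 86156087550/289 = 298117950
lcm(298117950, 250563) = 298117950·250563/gcd = 74697327905850/867 = 86156087550
lcm(86156087550, 32079) = 86156087550·32079/gcd = 2763801132516450/867 = 3187775239350

3187775239350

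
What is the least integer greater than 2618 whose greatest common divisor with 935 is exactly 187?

gcd(k, 935) = 187 forces 187 | k; write k = 187s. Then gcd(187s, 187·5) = 187·gcd(s, 5), so need gcd(s, 5) = 1.
187s > 2618 gives s ≥ 15. The least s ≥ 15 coprime to 5 is 16, so k = 187·16 = 2992.

2992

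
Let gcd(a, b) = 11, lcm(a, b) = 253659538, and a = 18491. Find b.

150898

Using ab = gcd(a,b)·lcm(a,b) = 11·253659538 = 2790254918, we get b = 2790254918/18491 = 150898.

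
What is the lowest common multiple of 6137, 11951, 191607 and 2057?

309674658579

6137 = 17 · 19²; 11951 = 17 · 19 · 37; 191607 = 3 · 13 · 17³; 2057 = 11² · 17
lcm takes max exponent of each prime: 3 · 11² · 13 · 17³ · 19² · 37 = 309674658579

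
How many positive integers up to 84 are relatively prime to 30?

Prime factors of 30: 2, 3, 5. Count integers ≤ 84 divisible by none of them.
By inclusion–exclusion: 84 − ⌊84/2⌋ − ⌊84/3⌋ − ⌊84/5⌋ + ⌊84/6⌋ + ⌊84/10⌋ + ⌊84/15⌋ − ⌊84/30⌋ = 23.

23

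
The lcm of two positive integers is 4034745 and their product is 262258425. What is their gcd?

gcd·lcm = product, so gcd = 262258425/4034745 = 65.

65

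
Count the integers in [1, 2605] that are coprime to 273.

Prime factors of 273: 3, 7, 13. Count integers ≤ 2605 divisible by none of them.
By inclusion–exclusion: 2605 − ⌊2605/3⌋ − ⌊2605/7⌋ − ⌊2605/13⌋ + ⌊2605/21⌋ + ⌊2605/39⌋ + ⌊2605/91⌋ − ⌊2605/273⌋ = 1374.

1374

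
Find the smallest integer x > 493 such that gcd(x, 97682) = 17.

97682 = 17·5746. Any x with gcd(x, 97682) = 17 is a multiple of 17, say 17s, with s coprime to 5746.
Need s > 493/17, so s ≥ 30. First s ≥ 30 with gcd(s, 5746) = 1 is s = 31. Thus x = 17·31 = 527.

527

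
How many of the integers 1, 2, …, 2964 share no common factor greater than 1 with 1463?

2188

1463 = 7·11·19. Inclusion–exclusion on these primes:
2964 − ⌊2964/7⌋ − ⌊2964/11⌋ − ⌊2964/19⌋ + ⌊2964/77⌋ + ⌊2964/133⌋ + ⌊2964/209⌋ − ⌊2964/1463⌋ = 2188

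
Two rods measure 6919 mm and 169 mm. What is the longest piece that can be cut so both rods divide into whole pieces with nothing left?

1

6919 = 11 · 17 · 37
169 = 13²
Common: 1 = 1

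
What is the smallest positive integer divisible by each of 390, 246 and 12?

390 = 2 · 3 · 5 · 13; 246 = 2 · 3 · 41; 12 = 2² · 3
lcm takes max exponent of each prime: 2² · 3 · 5 · 13 · 41 = 31980

31980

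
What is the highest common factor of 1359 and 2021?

1

Euclid: 2021 = 1·1359 + 662; 1359 = 2·662 + 35; 662 = 18·35 + 32; 35 = 1·32 + 3; 32 = 10·3 + 2; 3 = 1·2 + 1; 2 = 2·1 + 0. Last nonzero remainder: 1.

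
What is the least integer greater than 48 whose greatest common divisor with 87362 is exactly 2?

gcd(m, 87362) = 2 forces 2 | m; write m = 2s. Then gcd(2s, 2·43681) = 2·gcd(s, 43681), so need gcd(s, 43681) = 1.
2s > 48 gives s ≥ 25. The least s ≥ 25 coprime to 43681 is 25, so m = 2·25 = 50.

50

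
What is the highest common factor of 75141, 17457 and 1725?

69

gcd(75141, 17457): 75141 = 4·17457 + 5313; 17457 = 3·5313 + 1518; 5313 = 3·1518 + 759; 1518 = 2·759 + 0 → 759
gcd(759, 1725): 1725 = 2·759 + 207; 759 = 3·207 + 138; 207 = 1·138 + 69; 138 = 2·69 + 0 → 69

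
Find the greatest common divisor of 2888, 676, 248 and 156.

gcd(2888, 676): 2888 = 4·676 + 184; 676 = 3·184 + 124; 184 = 1·124 + 60; 124 = 2·60 + 4; 60 = 15·4 + 0 → 4
gcd(4, 248): 248 = 62·4 + 0 → 4
gcd(4, 156): 156 = 39·4 + 0 → 4

4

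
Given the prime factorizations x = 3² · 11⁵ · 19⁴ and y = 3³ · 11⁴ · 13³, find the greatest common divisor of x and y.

131769

min exponent per shared prime: 3² · 11⁴ = 131769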